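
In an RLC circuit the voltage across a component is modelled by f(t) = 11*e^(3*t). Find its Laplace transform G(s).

G(s) = 11/(s - 3)

L{11} = 11/s.
By the first shifting theorem, multiplying by e^(3t) replaces s with s - 3.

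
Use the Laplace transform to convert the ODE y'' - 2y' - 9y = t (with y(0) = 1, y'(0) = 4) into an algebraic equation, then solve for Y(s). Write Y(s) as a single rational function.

Transform both sides with L{·}.
The derivative rules (L{y''} = s^2 Y - s·y(0) - y'(0) and L{y'} = sY - y(0), with y(0) = 1, y'(0) = 4) turn the left side into (s^2 - 2*s - 9)Y - (s + 2).
The right side is L{t} = s^(-2).
So (s^2 - 2*s - 9)Y = s^(-2) + (s + 2).
Solve for Y(s) and write it as one ratio of polynomials.

Y(s) = (s^3 + 2*s^2 + 1)/(s^4 - 2*s^3 - 9*s^2)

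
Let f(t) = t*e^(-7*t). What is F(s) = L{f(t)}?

F(s) = (s + 7)^(-2)

L{e^(-7t)} = 1/(s + 7).
Then apply L{t·g(t)} = -d/ds[G(s)] with G(s) = 1/(s + 7):
differentiating 1 time and applying the sign gives (s + 7)^(-2).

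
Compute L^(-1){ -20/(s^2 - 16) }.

Since L{sinh(4t)} = 4/(s^2 - 16), the inverse is sinh(4*t), scaled by -5.

-5*sinh(4*t)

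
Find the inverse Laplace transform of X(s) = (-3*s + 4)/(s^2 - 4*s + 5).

Complete the square in the denominator: s^2 - 4*s + 5 = (s - 2)^2 + 1^2.
Split the numerator to match: -3*s + 4 = -3·(s - 2) - 2·1.
Invert each term: -3·(s - 2)/((s - 2)^2 + 1) ↔ -3e^(2t)cos(t); -2·1/((s - 2)^2 + 1) ↔ -2e^(2t)sin(t).

-2*exp(2*t)*sin(t) - 3*exp(2*t)*cos(t)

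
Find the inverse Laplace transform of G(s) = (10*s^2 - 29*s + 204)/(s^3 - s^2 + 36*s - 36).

Factor the denominator: s^3 - s^2 + 36*s - 36 = (s - 1)*(s^2 + 36).
Partial fraction decomposition gives [5/(s - 1)] + [5*s/(s^2 + 36)] + [-24/(s^2 + 36)].
Invert each term: 5/(s - 1) ↔ 5e^(t); 5·s/(s^2 + 36) ↔ 5cos(6t); -4·6/(s^2 + 36) ↔ -4sin(6t).

5*exp(t) - 4*sin(6*t) + 5*cos(6*t)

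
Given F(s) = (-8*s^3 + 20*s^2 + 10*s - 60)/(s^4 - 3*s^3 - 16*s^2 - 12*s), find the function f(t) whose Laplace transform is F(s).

Factor the denominator: s^4 - 3*s^3 - 16*s^2 - 12*s = s*(s - 6)*(s + 1)*(s + 2).
Partial fraction decomposition gives [-3/(s - 6)] + [-6/(s + 1)] + [5/s] + [-4/(s + 2)].
Invert each term: -3/(s - 6) ↔ -3e^(6t); -6/(s + 1) ↔ -6e^(-t); 5/(s - 0) ↔ 5e^(0t); -4/(s + 2) ↔ -4e^(-2t).

f(t) = -3*exp(6*t) + 5 - 6*exp(-t) - 4*exp(-2*t)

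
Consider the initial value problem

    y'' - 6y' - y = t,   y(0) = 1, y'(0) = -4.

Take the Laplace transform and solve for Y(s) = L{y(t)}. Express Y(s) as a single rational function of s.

Y(s) = (s^3 - 10*s^2 + 1)/(s^4 - 6*s^3 - s^2)

Laplace-transform each side.
With L{y''} = s^2 Y - s·y(0) - y'(0) and L{y'} = sY - y(0), with y(0) = 1, y'(0) = -4: the LHS transforms to (s^2 - 6*s - 1)Y - (s - 10).
The right side is L{t} = s^(-2).
So (s^2 - 6*s - 1)Y = s^(-2) + (s - 10).
Solve for Y(s) and write it as one ratio of polynomials.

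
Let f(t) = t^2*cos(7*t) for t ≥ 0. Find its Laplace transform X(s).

X(s) = 2*s*(s^2 - 147)/(s^2 + 49)^3

L{cos(7t)} = s/(s^2 + 49).
Then apply L{t^2·g(t)} = (-1)^2 d^2/ds^2[G(s)] with G(s) = s/(s^2 + 49):
differentiating 2 times and applying the sign gives 2*s*(s^2 - 147)/(s^2 + 49)^3.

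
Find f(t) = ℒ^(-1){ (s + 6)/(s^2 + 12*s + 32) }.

f(t) = exp(-6*t)*cosh(2*t)

Rewrite the denominator: s^2 + 12*s + 32 = (s + 6)^2 - 4.
The form in (s + 6) signals a first-shifting-theorem factor e^(-6t).
Since L{cosh(2t)} = s/(s^2 - 4), the inverse is e^(-6*t)*cosh(2*t).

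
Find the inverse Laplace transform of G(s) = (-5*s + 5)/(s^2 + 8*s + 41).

5*exp(-4*t)*sin(5*t) - 5*exp(-4*t)*cos(5*t)

Complete the square in the denominator: s^2 + 8*s + 41 = (s + 4)^2 + 5^2.
Split the numerator to match: -5*s + 5 = -5·(s + 4) + 5·5.
Invert each term: -5·(s + 4)/((s + 4)^2 + 25) ↔ -5e^(-4t)cos(5t); 5·5/((s + 4)^2 + 25) ↔ 5e^(-4t)sin(5t).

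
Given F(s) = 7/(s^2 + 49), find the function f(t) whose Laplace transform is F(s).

f(t) = sin(7*t)

Since L{sin(7t)} = 7/(s^2 + 49), the inverse is sin(7*t).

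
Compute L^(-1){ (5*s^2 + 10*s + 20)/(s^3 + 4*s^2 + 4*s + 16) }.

Factor the denominator: s^3 + 4*s^2 + 4*s + 16 = (s + 4)*(s^2 + 4).
Partial fraction decomposition gives [3/(s + 4)] + [2*s/(s^2 + 4)] + [2/(s^2 + 4)].
Invert each term: 3/(s + 4) ↔ 3e^(-4t); 2·s/(s^2 + 4) ↔ 2cos(2t); 1·2/(s^2 + 4) ↔ sin(2t).

sin(2*t) + 2*cos(2*t) + 3*exp(-4*t)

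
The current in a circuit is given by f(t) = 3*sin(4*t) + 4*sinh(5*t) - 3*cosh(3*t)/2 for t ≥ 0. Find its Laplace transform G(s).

The transform is linear, so treat each term independently.
(4)·[L{sinh(5t)} = 5/(s^2 - 25)]; (-3/2)·[L{cosh(3t)} = s/(s^2 - 9)]; (3)·[L{sin(4t)} = 4/(s^2 + 16)].

G(s) = -3*s/(2*(s^2 - 9)) + 12/(s^2 + 16) + 20/(s^2 - 25)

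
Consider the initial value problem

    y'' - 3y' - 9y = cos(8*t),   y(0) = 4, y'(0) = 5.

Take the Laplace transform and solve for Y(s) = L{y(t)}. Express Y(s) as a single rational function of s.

Apply the Laplace transform to the equation.
With L{y''} = s^2 Y - s·y(0) - y'(0) and L{y'} = sY - y(0), with y(0) = 4, y'(0) = 5: the LHS transforms to (s^2 - 3*s - 9)Y - (4*s - 7).
The right side is L{cos(8*t)} = s/(s^2 + 64).
So (s^2 - 3*s - 9)Y = s/(s^2 + 64) + (4*s - 7).
Solve for Y(s) and write it as one ratio of polynomials.

Y(s) = (4*s^3 - 7*s^2 + 257*s - 448)/(s^4 - 3*s^3 + 55*s^2 - 192*s - 576)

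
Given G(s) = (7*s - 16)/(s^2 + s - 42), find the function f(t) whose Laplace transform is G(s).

Factor the denominator: s^2 + s - 42 = (s - 6)*(s + 7).
Partial fraction decomposition gives [5/(s + 7)] + [2/(s - 6)].
Invert each term: 5/(s + 7) ↔ 5e^(-7t); 2/(s - 6) ↔ 2e^(6t).

f(t) = 2*exp(6*t) + 5*exp(-7*t)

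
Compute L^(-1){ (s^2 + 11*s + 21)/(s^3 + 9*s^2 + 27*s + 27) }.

Factor the denominator: s^3 + 9*s^2 + 27*s + 27 = (s + 3)^3.
Partial fraction decomposition gives [1/(s + 3)] + [5/(s + 3)^2] + [-3/(s + 3)^3].
Invert each term: 1/(s + 3) ↔ e^(-3t); 5/(s + 3)^2 ↔ 5t·e^(-3t); -3/(s + 3)^3 ↔ (-3/2)t^2·e^(-3t).

-3*t^2*exp(-3*t)/2 + 5*t*exp(-3*t) + exp(-3*t)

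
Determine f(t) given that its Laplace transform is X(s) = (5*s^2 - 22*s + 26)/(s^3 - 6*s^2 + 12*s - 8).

f(t) = t^2*exp(2*t) - 2*t*exp(2*t) + 5*exp(2*t)

Factor the denominator: s^3 - 6*s^2 + 12*s - 8 = (s - 2)^3.
Partial fraction decomposition gives [5/(s - 2)] + [-2/(s - 2)^2] + [2/(s - 2)^3].
Invert each term: 5/(s - 2) ↔ 5e^(2t); -2/(s - 2)^2 ↔ -2t·e^(2t); 2/(s - 2)^3 ↔ (1)t^2·e^(2t).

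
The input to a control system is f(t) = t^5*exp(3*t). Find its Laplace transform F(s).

L{t^5} = 5!/s^6 = 120/s^6.
By the first shifting theorem, multiplying by e^(3t) replaces s with s - 3.

F(s) = 120/(s - 3)^6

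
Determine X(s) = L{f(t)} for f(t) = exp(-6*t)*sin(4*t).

L{sin(4t)} = 4/(s^2 + 16).
By the first shifting theorem, multiplying by e^(-6t) replaces s with s + 6.

X(s) = 4/((s + 6)^2 + 16)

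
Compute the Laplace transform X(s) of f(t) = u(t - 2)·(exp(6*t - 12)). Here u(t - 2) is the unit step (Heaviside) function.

X(s) = exp(-2*s)/(s - 6)

By the second shifting theorem, L{u(t - c)·g(t - c)} = e^(-cs)·G(s) with c = 2 and G(s) = L{g(t)}.
L{e^(6t)} = 1/(s - 6).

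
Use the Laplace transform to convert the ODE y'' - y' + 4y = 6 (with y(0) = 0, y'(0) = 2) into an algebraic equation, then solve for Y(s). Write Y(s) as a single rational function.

Take the Laplace transform of both sides.
The derivative rules (L{y''} = s^2 Y - s·y(0) - y'(0) and L{y'} = sY - y(0), with y(0) = 0, y'(0) = 2) turn the left side into (s^2 - s + 4)Y - (2).
The right side is L{6} = 6/s.
So (s^2 - s + 4)Y = 6/s + (2).
Divide through and combine into a single rational function.

Y(s) = (2*s + 6)/(s^3 - s^2 + 4*s)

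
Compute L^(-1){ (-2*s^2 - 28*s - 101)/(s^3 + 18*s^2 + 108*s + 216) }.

Factor the denominator: s^3 + 18*s^2 + 108*s + 216 = (s + 6)^3.
Partial fraction decomposition gives [-2/(s + 6)] + [-4/(s + 6)^2] + [-5/(s + 6)^3].
Invert each term: -2/(s + 6) ↔ -2e^(-6t); -4/(s + 6)^2 ↔ -4t·e^(-6t); -5/(s + 6)^3 ↔ (-5/2)t^2·e^(-6t).

-5*t^2*exp(-6*t)/2 - 4*t*exp(-6*t) - 2*exp(-6*t)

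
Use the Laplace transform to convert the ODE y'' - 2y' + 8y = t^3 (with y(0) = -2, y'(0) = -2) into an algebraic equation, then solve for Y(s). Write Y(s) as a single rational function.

Laplace-transform each side.
Using L{y''} = s^2 Y - s·y(0) - y'(0) and L{y'} = sY - y(0), with y(0) = -2, y'(0) = -2, the left side becomes (s^2 - 2*s + 8)Y - (-2*s + 2).
The right side is L{t^3} = 6/s^4.
So (s^2 - 2*s + 8)Y = 6/s^4 + (-2*s + 2).
Solve for Y(s) and write it as one ratio of polynomials.

Y(s) = (-2*s^5 + 2*s^4 + 6)/(s^6 - 2*s^5 + 8*s^4)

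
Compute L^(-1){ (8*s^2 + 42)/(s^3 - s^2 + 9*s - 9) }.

5*exp(t) + sin(3*t) + 3*cos(3*t)

Factor the denominator: s^3 - s^2 + 9*s - 9 = (s - 1)*(s^2 + 9).
Partial fraction decomposition gives [5/(s - 1)] + [3*s/(s^2 + 9)] + [3/(s^2 + 9)].
Invert each term: 5/(s - 1) ↔ 5e^(t); 3·s/(s^2 + 9) ↔ 3cos(3t); 1·3/(s^2 + 9) ↔ sin(3t).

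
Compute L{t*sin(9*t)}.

18*s/(s^2 + 81)^2

L{sin(9t)} = 9/(s^2 + 81).
Then apply L{t·g(t)} = -d/ds[G(s)] with G(s) = 9/(s^2 + 81):
differentiating 1 time and applying the sign gives 18*s/(s^2 + 81)^2.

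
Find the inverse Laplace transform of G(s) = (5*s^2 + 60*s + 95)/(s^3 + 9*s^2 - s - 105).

Factor the denominator: s^3 + 9*s^2 - s - 105 = (s - 3)*(s + 5)*(s + 7).
Partial fraction decomposition gives [5/(s + 5)] + [4/(s - 3)] + [-4/(s + 7)].
Invert each term: 5/(s + 5) ↔ 5e^(-5t); 4/(s - 3) ↔ 4e^(3t); -4/(s + 7) ↔ -4e^(-7t).

4*exp(3*t) + 5*exp(-5*t) - 4*exp(-7*t)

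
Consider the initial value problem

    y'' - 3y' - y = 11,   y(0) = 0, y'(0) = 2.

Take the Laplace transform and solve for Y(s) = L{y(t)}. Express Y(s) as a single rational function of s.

Y(s) = (2*s + 11)/(s^3 - 3*s^2 - s)

Take the Laplace transform of both sides.
The derivative rules (L{y''} = s^2 Y - s·y(0) - y'(0) and L{y'} = sY - y(0), with y(0) = 0, y'(0) = 2) turn the left side into (s^2 - 3*s - 1)Y - (2).
The right side is L{11} = 11/s.
So (s^2 - 3*s - 1)Y = 11/s + (2).
Isolate Y and clear denominators.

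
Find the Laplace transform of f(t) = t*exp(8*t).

(s - 8)^(-2)

L{e^(8t)} = 1/(s - 8).
Then apply L{t·g(t)} = -d/ds[H(s)] with H(s) = 1/(s - 8):
differentiating 1 time and applying the sign gives (s - 8)^(-2).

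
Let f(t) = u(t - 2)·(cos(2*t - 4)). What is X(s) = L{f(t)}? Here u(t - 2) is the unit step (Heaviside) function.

X(s) = s*exp(-2*s)/(s^2 + 4)

By the second shifting theorem, L{u(t - c)·g(t - c)} = e^(-cs)·G(s) with c = 2 and G(s) = L{g(t)}.
L{cos(2t)} = s/(s^2 + 4).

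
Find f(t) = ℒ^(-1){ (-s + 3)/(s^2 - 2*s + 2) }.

Complete the square in the denominator: s^2 - 2*s + 2 = (s - 1)^2 + 1^2.
Split the numerator to match: -s + 3 = -1·(s - 1) + 2·1.
Invert each term: -1·(s - 1)/((s - 1)^2 + 1) ↔ -e^(t)cos(t); 2·1/((s - 1)^2 + 1) ↔ 2e^(t)sin(t).

f(t) = 2*exp(t)*sin(t) - exp(t)*cos(t)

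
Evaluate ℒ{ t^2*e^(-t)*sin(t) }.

L{sin(t)} = 1/(s^2 + 1).
Multiplying by e^(-t) shifts s → s + 1, so L{e^(-t)*sin(t)} = 1/((s + 1)^2 + 1).
Then apply L{t^2·g(t)} = (-1)^2 d^2/ds^2[G(s)] with G(s) = 1/((s + 1)^2 + 1):
differentiating 2 times and applying the sign gives 2*(3*s^2 + 6*s + 2)/(s^2 + 2*s + 2)^3.

2*(3*s^2 + 6*s + 2)/(s^2 + 2*s + 2)^3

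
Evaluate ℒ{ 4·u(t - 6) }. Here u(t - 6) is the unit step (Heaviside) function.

By the second shifting theorem, L{u(t - c)·g(t - c)} = e^(-cs)·G(s) with c = 6 and G(s) = L{g(t)}.
L{4} = 4/s.

4*exp(-6*s)/s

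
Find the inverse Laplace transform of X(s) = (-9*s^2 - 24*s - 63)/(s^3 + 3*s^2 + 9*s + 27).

-3*sin(3*t) - 5*cos(3*t) - 4*exp(-3*t)

Factor the denominator: s^3 + 3*s^2 + 9*s + 27 = (s + 3)*(s^2 + 9).
Partial fraction decomposition gives [-4/(s + 3)] + [-5*s/(s^2 + 9)] + [-9/(s^2 + 9)].
Invert each term: -4/(s + 3) ↔ -4e^(-3t); -5·s/(s^2 + 9) ↔ -5cos(3t); -3·3/(s^2 + 9) ↔ -3sin(3t).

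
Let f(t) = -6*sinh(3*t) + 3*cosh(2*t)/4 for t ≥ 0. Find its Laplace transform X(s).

X(s) = 3*s/(4*(s^2 - 4)) - 18/(s^2 - 9)

By linearity of the Laplace transform, transform each term separately.
(-6)·[L{sinh(3t)} = 3/(s^2 - 9)]; (3/4)·[L{cosh(2t)} = s/(s^2 - 4)].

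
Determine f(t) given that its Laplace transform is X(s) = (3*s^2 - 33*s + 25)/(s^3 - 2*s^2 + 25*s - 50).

Factor the denominator: s^3 - 2*s^2 + 25*s - 50 = (s - 2)*(s^2 + 25).
Partial fraction decomposition gives [-1/(s - 2)] + [4*s/(s^2 + 25)] + [-25/(s^2 + 25)].
Invert each term: -1/(s - 2) ↔ -e^(2t); 4·s/(s^2 + 25) ↔ 4cos(5t); -5·5/(s^2 + 25) ↔ -5sin(5t).

f(t) = -exp(2*t) - 5*sin(5*t) + 4*cos(5*t)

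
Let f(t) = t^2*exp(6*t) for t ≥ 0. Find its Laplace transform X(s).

X(s) = 2/(s - 6)^3

L{e^(6t)} = 1/(s - 6).
Then apply L{t^2·g(t)} = (-1)^2 d^2/ds^2[G(s)] with G(s) = 1/(s - 6):
differentiating 2 times and applying the sign gives 2/(s - 6)^3.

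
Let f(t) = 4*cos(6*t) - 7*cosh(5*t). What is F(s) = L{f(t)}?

F(s) = 4*s/(s^2 + 36) - 7*s/(s^2 - 25)

By linearity of the Laplace transform, transform each term separately.
(4)·[L{cos(6t)} = s/(s^2 + 36)]; (-7)·[L{cosh(5t)} = s/(s^2 - 25)].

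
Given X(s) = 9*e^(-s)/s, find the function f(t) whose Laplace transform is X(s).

f(t) = Heaviside(t - 1)*(9)

The factor e^(-s) signals a time shift by c = 1 (second shifting theorem).
L{9} = 9/s, so L^-1{9/s} = 9.
Hence the inverse is u(t - 1) times that function evaluated at t - 1.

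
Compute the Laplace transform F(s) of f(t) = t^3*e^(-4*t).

F(s) = 6/(s + 4)^4

L{t^3} = 3!/s^4 = 6/s^4.
By the first shifting theorem, multiplying by e^(-4t) replaces s with s + 4.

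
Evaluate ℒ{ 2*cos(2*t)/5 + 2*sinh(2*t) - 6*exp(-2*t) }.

The transform is linear, so treat each term independently.
(-6)·[L{e^(-2t)} = 1/(s + 2)]; (2)·[L{sinh(2t)} = 2/(s^2 - 4)]; (2/5)·[L{cos(2t)} = s/(s^2 + 4)].

2*s/(5*(s^2 + 4)) + 4/(s^2 - 4) - 6/(s + 2)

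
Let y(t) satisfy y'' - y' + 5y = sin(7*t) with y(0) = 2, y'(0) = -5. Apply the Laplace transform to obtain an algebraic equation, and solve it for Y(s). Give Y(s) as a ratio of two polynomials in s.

Y(s) = (2*s^3 - 7*s^2 + 98*s - 336)/(s^4 - s^3 + 54*s^2 - 49*s + 245)

Laplace-transform each side.
With L{y''} = s^2 Y - s·y(0) - y'(0) and L{y'} = sY - y(0), with y(0) = 2, y'(0) = -5: the LHS transforms to (s^2 - s + 5)Y - (2*s - 7).
The right side is L{sin(7*t)} = 7/(s^2 + 49).
So (s^2 - s + 5)Y = 7/(s^2 + 49) + (2*s - 7).
Divide through and combine into a single rational function.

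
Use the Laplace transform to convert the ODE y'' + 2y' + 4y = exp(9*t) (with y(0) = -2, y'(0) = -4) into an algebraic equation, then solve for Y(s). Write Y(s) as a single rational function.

Y(s) = (-2*s^2 + 10*s + 73)/(s^3 - 7*s^2 - 14*s - 36)

Apply the Laplace transform to the equation.
Using L{y''} = s^2 Y - s·y(0) - y'(0) and L{y'} = sY - y(0), with y(0) = -2, y'(0) = -4, the left side becomes (s^2 + 2*s + 4)Y - (-2*s - 8).
The right side is L{exp(9*t)} = 1/(s - 9).
So (s^2 + 2*s + 4)Y = 1/(s - 9) + (-2*s - 8).
Isolate Y and clear denominators.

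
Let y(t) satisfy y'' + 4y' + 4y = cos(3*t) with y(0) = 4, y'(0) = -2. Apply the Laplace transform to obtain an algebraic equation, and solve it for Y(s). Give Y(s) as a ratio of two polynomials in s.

Y(s) = (4*s^3 + 14*s^2 + 37*s + 126)/(s^4 + 4*s^3 + 13*s^2 + 36*s + 36)

Take the Laplace transform of both sides.
The derivative rules (L{y''} = s^2 Y - s·y(0) - y'(0) and L{y'} = sY - y(0), with y(0) = 4, y'(0) = -2) turn the left side into (s^2 + 4*s + 4)Y - (4*s + 14).
The right side is L{cos(3*t)} = s/(s^2 + 9).
So (s^2 + 4*s + 4)Y = s/(s^2 + 9) + (4*s + 14).
Solve for Y(s) and write it as one ratio of polynomials.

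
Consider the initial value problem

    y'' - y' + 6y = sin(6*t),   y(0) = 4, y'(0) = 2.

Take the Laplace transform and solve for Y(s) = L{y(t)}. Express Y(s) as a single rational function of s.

Apply the Laplace transform to the equation.
Using L{y''} = s^2 Y - s·y(0) - y'(0) and L{y'} = sY - y(0), with y(0) = 4, y'(0) = 2, the left side becomes (s^2 - s + 6)Y - (4*s - 2).
The right side is L{sin(6*t)} = 6/(s^2 + 36).
So (s^2 - s + 6)Y = 6/(s^2 + 36) + (4*s - 2).
Isolate Y and clear denominators.

Y(s) = (4*s^3 - 2*s^2 + 144*s - 66)/(s^4 - s^3 + 42*s^2 - 36*s + 216)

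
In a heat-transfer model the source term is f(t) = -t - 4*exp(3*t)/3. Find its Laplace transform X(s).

X(s) = -4/(3*(s - 3)) - 1/s^2

The transform is linear, so treat each term independently.
(-4/3)·[L{e^(3t)} = 1/(s - 3)]; (-1)·[L{t} = 1!/s^2 = 1/s^2].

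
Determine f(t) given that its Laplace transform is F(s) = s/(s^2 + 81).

Since L{cos(9t)} = s/(s^2 + 81), the inverse is cos(9*t).

f(t) = cos(9*t)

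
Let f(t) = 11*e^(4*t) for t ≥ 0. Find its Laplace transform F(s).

L{11} = 11/s.
By the first shifting theorem, multiplying by e^(4t) replaces s with s - 4.

F(s) = 11/(s - 4)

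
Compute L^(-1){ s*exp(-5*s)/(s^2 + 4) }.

Heaviside(t - 5)*(cos(2*t - 10))

The factor e^(-5s) signals a time shift by c = 5 (second shifting theorem).
L{cos(2t)} = s/(s^2 + 4), so L^-1{s/(s^2 + 4)} = cos(2*t).
Hence the inverse is u(t - 5) times that function evaluated at t - 5.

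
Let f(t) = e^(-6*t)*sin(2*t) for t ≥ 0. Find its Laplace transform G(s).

L{sin(2t)} = 2/(s^2 + 4).
By the first shifting theorem, multiplying by e^(-6t) replaces s with s + 6.

G(s) = 2/((s + 6)^2 + 4)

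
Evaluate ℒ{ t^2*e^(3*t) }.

2/(s - 3)^3

L{e^(3t)} = 1/(s - 3).
Then apply L{t^2·g(t)} = (-1)^2 d^2/ds^2[G(s)] with G(s) = 1/(s - 3):
differentiating 2 times and applying the sign gives 2/(s - 3)^3.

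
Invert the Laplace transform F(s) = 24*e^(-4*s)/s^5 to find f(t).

f(t) = Heaviside(t - 4)*((t - 4)^4)

The factor e^(-4s) signals a time shift by c = 4 (second shifting theorem).
L{t^4} = 4!/s^5 = 24/s^5, so L^-1{24/s^5} = t^4.
Hence the inverse is u(t - 4) times that function evaluated at t - 4.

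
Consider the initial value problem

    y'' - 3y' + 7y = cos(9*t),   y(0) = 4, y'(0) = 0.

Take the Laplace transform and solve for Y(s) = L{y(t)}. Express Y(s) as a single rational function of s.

Y(s) = (4*s^3 - 12*s^2 + 325*s - 972)/(s^4 - 3*s^3 + 88*s^2 - 243*s + 567)

Transform both sides with L{·}.
With L{y''} = s^2 Y - s·y(0) - y'(0) and L{y'} = sY - y(0), with y(0) = 4, y'(0) = 0: the LHS transforms to (s^2 - 3*s + 7)Y - (4*s - 12).
The right side is L{cos(9*t)} = s/(s^2 + 81).
So (s^2 - 3*s + 7)Y = s/(s^2 + 81) + (4*s - 12).
Isolate Y and clear denominators.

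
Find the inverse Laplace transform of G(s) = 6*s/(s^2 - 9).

6*cosh(3*t)

Since L{cosh(3t)} = s/(s^2 - 9), the inverse is cosh(3*t), scaled by 6.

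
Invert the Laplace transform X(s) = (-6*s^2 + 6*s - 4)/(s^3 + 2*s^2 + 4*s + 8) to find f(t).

f(t) = 4*sin(2*t) - cos(2*t) - 5*exp(-2*t)

Factor the denominator: s^3 + 2*s^2 + 4*s + 8 = (s + 2)*(s^2 + 4).
Partial fraction decomposition gives [-5/(s + 2)] + [-s/(s^2 + 4)] + [8/(s^2 + 4)].
Invert each term: -5/(s + 2) ↔ -5e^(-2t); -1·s/(s^2 + 4) ↔ -cos(2t); 4·2/(s^2 + 4) ↔ 4sin(2t).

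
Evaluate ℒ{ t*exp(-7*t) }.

(s + 7)^(-2)

L{t} = 1!/s^2 = 1/s^2.
By the first shifting theorem, multiplying by e^(-7t) replaces s with s + 7.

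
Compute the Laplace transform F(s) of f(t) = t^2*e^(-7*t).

F(s) = 2/(s + 7)^3

L{e^(-7t)} = 1/(s + 7).
Then apply L{t^2·g(t)} = (-1)^2 d^2/ds^2[G(s)] with G(s) = 1/(s + 7):
differentiating 2 times and applying the sign gives 2/(s + 7)^3.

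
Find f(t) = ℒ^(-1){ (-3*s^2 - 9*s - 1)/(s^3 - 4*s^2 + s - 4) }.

Factor the denominator: s^3 - 4*s^2 + s - 4 = (s - 4)*(s^2 + 1).
Partial fraction decomposition gives [-5/(s - 4)] + [2*s/(s^2 + 1)] + [-1/(s^2 + 1)].
Invert each term: -5/(s - 4) ↔ -5e^(4t); 2·s/(s^2 + 1) ↔ 2cos(t); -1·1/(s^2 + 1) ↔ -sin(t).

f(t) = -5*exp(4*t) - sin(t) + 2*cos(t)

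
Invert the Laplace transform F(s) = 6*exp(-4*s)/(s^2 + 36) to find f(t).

The factor e^(-4s) signals a time shift by c = 4 (second shifting theorem).
L{sin(6t)} = 6/(s^2 + 36), so L^-1{6/(s^2 + 36)} = sin(6*t).
Hence the inverse is u(t - 4) times that function evaluated at t - 4.

f(t) = Heaviside(t - 4)*(sin(6*t - 24))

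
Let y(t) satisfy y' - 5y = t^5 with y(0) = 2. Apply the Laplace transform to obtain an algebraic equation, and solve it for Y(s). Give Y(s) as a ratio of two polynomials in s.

Laplace-transform each side.
The derivative rules (L{y'} = sY - y(0) = sY - 2) turn the left side into (s - 5)Y - (2).
The right side is L{t^5} = 120/s^6.
So (s - 5)Y = 120/s^6 + (2).
Solve for Y(s) and write it as one ratio of polynomials.

Y(s) = (2*s^6 + 120)/(s^7 - 5*s^6)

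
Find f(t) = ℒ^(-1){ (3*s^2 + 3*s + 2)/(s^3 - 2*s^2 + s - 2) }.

Factor the denominator: s^3 - 2*s^2 + s - 2 = (s - 2)*(s^2 + 1).
Partial fraction decomposition gives [4/(s - 2)] + [-s/(s^2 + 1)] + [1/(s^2 + 1)].
Invert each term: 4/(s - 2) ↔ 4e^(2t); -1·s/(s^2 + 1) ↔ -cos(t); 1·1/(s^2 + 1) ↔ sin(t).

f(t) = 4*exp(2*t) + sin(t) - cos(t)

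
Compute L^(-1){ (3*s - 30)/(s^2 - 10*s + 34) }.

Complete the square in the denominator: s^2 - 10*s + 34 = (s - 5)^2 + 3^2.
Split the numerator to match: 3*s - 30 = 3·(s - 5) - 5·3.
Invert each term: 3·(s - 5)/((s - 5)^2 + 9) ↔ 3e^(5t)cos(3t); -5·3/((s - 5)^2 + 9) ↔ -5e^(5t)sin(3t).

-5*exp(5*t)*sin(3*t) + 3*exp(5*t)*cos(3*t)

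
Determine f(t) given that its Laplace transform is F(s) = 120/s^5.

f(t) = 5*t^4

Since L{t^4} = 4!/s^5 = 24/s^5, the inverse is t^4, scaled by 5.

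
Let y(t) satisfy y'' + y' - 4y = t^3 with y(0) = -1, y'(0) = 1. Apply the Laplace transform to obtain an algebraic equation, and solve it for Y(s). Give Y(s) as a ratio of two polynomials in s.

Transform both sides with L{·}.
The derivative rules (L{y''} = s^2 Y - s·y(0) - y'(0) and L{y'} = sY - y(0), with y(0) = -1, y'(0) = 1) turn the left side into (s^2 + s - 4)Y - (-s).
The right side is L{t^3} = 6/s^4.
So (s^2 + s - 4)Y = 6/s^4 + (-s).
Isolate Y and clear denominators.

Y(s) = (-s^5 + 6)/(s^6 + s^5 - 4*s^4)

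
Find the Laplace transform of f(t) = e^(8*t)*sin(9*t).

9/((s - 8)^2 + 81)

L{sin(9t)} = 9/(s^2 + 81).
By the first shifting theorem, multiplying by e^(8t) replaces s with s - 8.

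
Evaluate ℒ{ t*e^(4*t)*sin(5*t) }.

L{sin(5t)} = 5/(s^2 + 25).
Multiplying by e^(4t) shifts s → s - 4, so L{e^(4*t)*sin(5*t)} = 5/((s - 4)^2 + 25).
Then apply L{t·g(t)} = -d/ds[G(s)] with G(s) = 5/((s - 4)^2 + 25):
differentiating 1 time and applying the sign gives 10*(s - 4)/(s^2 - 8*s + 41)^2.

10*(s - 4)/(s^2 - 8*s + 41)^2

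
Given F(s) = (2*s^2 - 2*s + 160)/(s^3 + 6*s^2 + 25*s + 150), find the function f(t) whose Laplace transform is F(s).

Factor the denominator: s^3 + 6*s^2 + 25*s + 150 = (s + 6)*(s^2 + 25).
Partial fraction decomposition gives [4/(s + 6)] + [-2*s/(s^2 + 25)] + [10/(s^2 + 25)].
Invert each term: 4/(s + 6) ↔ 4e^(-6t); -2·s/(s^2 + 25) ↔ -2cos(5t); 2·5/(s^2 + 25) ↔ 2sin(5t).

f(t) = 2*sin(5*t) - 2*cos(5*t) + 4*exp(-6*t)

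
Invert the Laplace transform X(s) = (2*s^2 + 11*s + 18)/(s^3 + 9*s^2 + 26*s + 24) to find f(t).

f(t) = 2*exp(-2*t) - 3*exp(-3*t) + 3*exp(-4*t)

Factor the denominator: s^3 + 9*s^2 + 26*s + 24 = (s + 2)*(s + 3)*(s + 4).
Partial fraction decomposition gives [3/(s + 4)] + [-3/(s + 3)] + [2/(s + 2)].
Invert each term: 3/(s + 4) ↔ 3e^(-4t); -3/(s + 3) ↔ -3e^(-3t); 2/(s + 2) ↔ 2e^(-2t).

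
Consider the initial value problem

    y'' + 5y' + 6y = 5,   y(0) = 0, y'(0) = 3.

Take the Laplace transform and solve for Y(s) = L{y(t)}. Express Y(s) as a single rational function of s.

Y(s) = (3*s + 5)/(s^3 + 5*s^2 + 6*s)

Apply the Laplace transform to the equation.
The derivative rules (L{y''} = s^2 Y - s·y(0) - y'(0) and L{y'} = sY - y(0), with y(0) = 0, y'(0) = 3) turn the left side into (s^2 + 5*s + 6)Y - (3).
The right side is L{5} = 5/s.
So (s^2 + 5*s + 6)Y = 5/s + (3).
Isolate Y and clear denominators.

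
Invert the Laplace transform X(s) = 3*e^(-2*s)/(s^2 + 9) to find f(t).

The factor e^(-2s) signals a time shift by c = 2 (second shifting theorem).
L{sin(3t)} = 3/(s^2 + 9), so L^-1{3/(s^2 + 9)} = sin(3*t).
Hence the inverse is u(t - 2) times that function evaluated at t - 2.

f(t) = Heaviside(t - 2)*(sin(3*t - 6))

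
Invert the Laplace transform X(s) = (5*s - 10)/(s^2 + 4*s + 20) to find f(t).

Complete the square in the denominator: s^2 + 4*s + 20 = (s + 2)^2 + 4^2.
Split the numerator to match: 5*s - 10 = 5·(s + 2) - 5·4.
Invert each term: 5·(s + 2)/((s + 2)^2 + 16) ↔ 5e^(-2t)cos(4t); -5·4/((s + 2)^2 + 16) ↔ -5e^(-2t)sin(4t).

f(t) = -5*exp(-2*t)*sin(4*t) + 5*exp(-2*t)*cos(4*t)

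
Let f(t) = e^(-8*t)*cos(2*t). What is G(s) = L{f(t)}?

L{cos(2t)} = s/(s^2 + 4).
By the first shifting theorem, multiplying by e^(-8t) replaces s with s + 8.

G(s) = (s + 8)/((s + 8)^2 + 4)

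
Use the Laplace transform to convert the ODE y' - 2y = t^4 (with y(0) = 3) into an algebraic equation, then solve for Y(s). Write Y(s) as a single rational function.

Y(s) = (3*s^5 + 24)/(s^6 - 2*s^5)

Laplace-transform each side.
Using L{y'} = sY - y(0) = sY - 3, the left side becomes (s - 2)Y - (3).
The right side is L{t^4} = 24/s^5.
So (s - 2)Y = 24/s^5 + (3).
Divide through and combine into a single rational function.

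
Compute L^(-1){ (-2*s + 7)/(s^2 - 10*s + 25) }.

-3*t*exp(5*t) - 2*exp(5*t)

Factor the denominator: s^2 - 10*s + 25 = (s - 5)^2.
Partial fraction decomposition gives [-2/(s - 5)] + [-3/(s - 5)^2].
Invert each term: -2/(s - 5) ↔ -2e^(5t); -3/(s - 5)^2 ↔ -3t·e^(5t).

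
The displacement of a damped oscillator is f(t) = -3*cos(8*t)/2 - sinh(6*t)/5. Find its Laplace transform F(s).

Apply the Laplace transform termwise.
(-1/5)·[L{sinh(6t)} = 6/(s^2 - 36)]; (-3/2)·[L{cos(8t)} = s/(s^2 + 64)].

F(s) = -3*s/(2*(s^2 + 64)) - 6/(5*(s^2 - 36))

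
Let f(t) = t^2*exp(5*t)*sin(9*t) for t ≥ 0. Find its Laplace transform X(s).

X(s) = 54*(s^2 - 10*s - 2)/(s^2 - 10*s + 106)^3

L{sin(9t)} = 9/(s^2 + 81).
Multiplying by e^(5t) shifts s → s - 5, so L{exp(5*t)*sin(9*t)} = 9/((s - 5)^2 + 81).
Then apply L{t^2·g(t)} = (-1)^2 d^2/ds^2[G(s)] with G(s) = 9/((s - 5)^2 + 81):
differentiating 2 times and applying the sign gives 54*(s^2 - 10*s - 2)/(s^2 - 10*s + 106)^3.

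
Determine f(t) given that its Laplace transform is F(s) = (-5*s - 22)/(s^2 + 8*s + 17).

Complete the square in the denominator: s^2 + 8*s + 17 = (s + 4)^2 + 1^2.
Split the numerator to match: -5*s - 22 = -5·(s + 4) - 2·1.
Invert each term: -5·(s + 4)/((s + 4)^2 + 1) ↔ -5e^(-4t)cos(t); -2·1/((s + 4)^2 + 1) ↔ -2e^(-4t)sin(t).

f(t) = -2*exp(-4*t)*sin(t) - 5*exp(-4*t)*cos(t)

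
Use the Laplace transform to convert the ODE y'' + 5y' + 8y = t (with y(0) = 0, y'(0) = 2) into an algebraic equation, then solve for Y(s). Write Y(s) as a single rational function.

Laplace-transform each side.
Using L{y''} = s^2 Y - s·y(0) - y'(0) and L{y'} = sY - y(0), with y(0) = 0, y'(0) = 2, the left side becomes (s^2 + 5*s + 8)Y - (2).
The right side is L{t} = s^(-2).
So (s^2 + 5*s + 8)Y = s^(-2) + (2).
Isolate Y and clear denominators.

Y(s) = (2*s^2 + 1)/(s^4 + 5*s^3 + 8*s^2)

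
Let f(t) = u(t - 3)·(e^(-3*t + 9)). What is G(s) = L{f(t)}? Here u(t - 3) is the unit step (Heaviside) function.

By the second shifting theorem, L{u(t - c)·g(t - c)} = e^(-cs)·H(s) with c = 3 and H(s) = L{g(t)}.
L{e^(-3t)} = 1/(s + 3).

G(s) = exp(-3*s)/(s + 3)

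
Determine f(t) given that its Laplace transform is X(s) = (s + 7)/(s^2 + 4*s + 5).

Complete the square in the denominator: s^2 + 4*s + 5 = (s + 2)^2 + 1^2.
Split the numerator to match: s + 7 = 1·(s + 2) + 5·1.
Invert each term: 1·(s + 2)/((s + 2)^2 + 1) ↔ e^(-2t)cos(t); 5·1/((s + 2)^2 + 1) ↔ 5e^(-2t)sin(t).

f(t) = 5*exp(-2*t)*sin(t) + exp(-2*t)*cos(t)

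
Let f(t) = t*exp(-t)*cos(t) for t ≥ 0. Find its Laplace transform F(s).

F(s) = s*(s + 2)/(s^2 + 2*s + 2)^2

L{cos(t)} = s/(s^2 + 1).
Multiplying by e^(-t) shifts s → s + 1, so L{exp(-t)*cos(t)} = (s + 1)/((s + 1)^2 + 1).
Then apply L{t·g(t)} = -d/ds[G(s)] with G(s) = (s + 1)/((s + 1)^2 + 1):
differentiating 1 time and applying the sign gives s*(s + 2)/(s^2 + 2*s + 2)^2.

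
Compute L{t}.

L{t} = 1!/s^2 = 1/s^2.

s^(-2)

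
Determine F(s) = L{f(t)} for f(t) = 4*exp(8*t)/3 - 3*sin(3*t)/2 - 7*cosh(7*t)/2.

By linearity of the Laplace transform, transform each term separately.
(-7/2)·[L{cosh(7t)} = s/(s^2 - 49)]; (4/3)·[L{e^(8t)} = 1/(s - 8)]; (-3/2)·[L{sin(3t)} = 3/(s^2 + 9)].

F(s) = -7*s/(2*(s^2 - 49)) - 9/(2*(s^2 + 9)) + 4/(3*(s - 8))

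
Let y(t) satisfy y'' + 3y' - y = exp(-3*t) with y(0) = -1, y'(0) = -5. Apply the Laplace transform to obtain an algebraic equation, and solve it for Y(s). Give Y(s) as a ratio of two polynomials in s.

Transform both sides with L{·}.
The derivative rules (L{y''} = s^2 Y - s·y(0) - y'(0) and L{y'} = sY - y(0), with y(0) = -1, y'(0) = -5) turn the left side into (s^2 + 3*s - 1)Y - (-s - 8).
The right side is L{exp(-3*t)} = 1/(s + 3).
So (s^2 + 3*s - 1)Y = 1/(s + 3) + (-s - 8).
Solve for Y(s) and write it as one ratio of polynomials.

Y(s) = (-s^2 - 11*s - 23)/(s^3 + 6*s^2 + 8*s - 3)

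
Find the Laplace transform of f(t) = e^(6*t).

1/(s - 6)

L{e^(6t)} = 1/(s - 6).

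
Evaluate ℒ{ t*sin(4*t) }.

8*s/(s^2 + 16)^2

L{sin(4t)} = 4/(s^2 + 16).
Then apply L{t·g(t)} = -d/ds[G(s)] with G(s) = 4/(s^2 + 16):
differentiating 1 time and applying the sign gives 8*s/(s^2 + 16)^2.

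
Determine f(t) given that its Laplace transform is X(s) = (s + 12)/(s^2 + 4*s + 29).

f(t) = 2*exp(-2*t)*sin(5*t) + exp(-2*t)*cos(5*t)

Complete the square in the denominator: s^2 + 4*s + 29 = (s + 2)^2 + 5^2.
Split the numerator to match: s + 12 = 1·(s + 2) + 2·5.
Invert each term: 1·(s + 2)/((s + 2)^2 + 25) ↔ e^(-2t)cos(5t); 2·5/((s + 2)^2 + 25) ↔ 2e^(-2t)sin(5t).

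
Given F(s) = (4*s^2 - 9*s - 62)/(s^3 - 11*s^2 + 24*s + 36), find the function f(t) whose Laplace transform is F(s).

f(t) = 4*t*exp(6*t) + 5*exp(6*t) - exp(-t)

Factor the denominator: s^3 - 11*s^2 + 24*s + 36 = (s - 6)^2*(s + 1).
Partial fraction decomposition gives [5/(s - 6)] + [4/(s - 6)^2] + [-1/(s + 1)].
Invert each term: 5/(s - 6) ↔ 5e^(6t); 4/(s - 6)^2 ↔ 4t·e^(6t); -1/(s + 1) ↔ -e^(-t).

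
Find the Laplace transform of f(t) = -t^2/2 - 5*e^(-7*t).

-5/(s + 7) - 1/s^3

Apply the Laplace transform termwise.
(-5)·[L{e^(-7t)} = 1/(s + 7)]; (-1/2)·[L{t^2} = 2!/s^3 = 2/s^3].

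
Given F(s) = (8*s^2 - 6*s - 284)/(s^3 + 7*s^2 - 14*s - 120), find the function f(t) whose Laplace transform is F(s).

Factor the denominator: s^3 + 7*s^2 - 14*s - 120 = (s - 4)*(s + 5)*(s + 6).
Partial fraction decomposition gives [6/(s + 5)] + [4/(s + 6)] + [-2/(s - 4)].
Invert each term: 6/(s + 5) ↔ 6e^(-5t); 4/(s + 6) ↔ 4e^(-6t); -2/(s - 4) ↔ -2e^(4t).

f(t) = -2*exp(4*t) + 6*exp(-5*t) + 4*exp(-6*t)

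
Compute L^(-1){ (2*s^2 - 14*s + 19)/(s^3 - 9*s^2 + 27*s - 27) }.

Factor the denominator: s^3 - 9*s^2 + 27*s - 27 = (s - 3)^3.
Partial fraction decomposition gives [2/(s - 3)] + [-2/(s - 3)^2] + [-5/(s - 3)^3].
Invert each term: 2/(s - 3) ↔ 2e^(3t); -2/(s - 3)^2 ↔ -2t·e^(3t); -5/(s - 3)^3 ↔ (-5/2)t^2·e^(3t).

-5*t^2*exp(3*t)/2 - 2*t*exp(3*t) + 2*exp(3*t)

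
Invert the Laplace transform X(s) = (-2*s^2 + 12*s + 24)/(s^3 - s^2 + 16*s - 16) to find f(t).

f(t) = 2*exp(t) + 2*sin(4*t) - 4*cos(4*t)

Factor the denominator: s^3 - s^2 + 16*s - 16 = (s - 1)*(s^2 + 16).
Partial fraction decomposition gives [2/(s - 1)] + [-4*s/(s^2 + 16)] + [8/(s^2 + 16)].
Invert each term: 2/(s - 1) ↔ 2e^(t); -4·s/(s^2 + 16) ↔ -4cos(4t); 2·4/(s^2 + 16) ↔ 2sin(4t).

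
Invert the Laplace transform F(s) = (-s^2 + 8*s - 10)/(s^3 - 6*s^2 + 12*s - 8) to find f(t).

f(t) = t^2*exp(2*t) + 4*t*exp(2*t) - exp(2*t)

Factor the denominator: s^3 - 6*s^2 + 12*s - 8 = (s - 2)^3.
Partial fraction decomposition gives [-1/(s - 2)] + [4/(s - 2)^2] + [2/(s - 2)^3].
Invert each term: -1/(s - 2) ↔ -e^(2t); 4/(s - 2)^2 ↔ 4t·e^(2t); 2/(s - 2)^3 ↔ (1)t^2·e^(2t).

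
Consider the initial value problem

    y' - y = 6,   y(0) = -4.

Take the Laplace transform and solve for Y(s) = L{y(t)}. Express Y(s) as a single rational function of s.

Apply the Laplace transform to the equation.
Using L{y'} = sY - y(0) = sY - (-4), the left side becomes (s - 1)Y - (-4).
The right side is L{6} = 6/s.
So (s - 1)Y = 6/s + (-4).
Isolate Y and clear denominators.

Y(s) = (-4*s + 6)/(s^2 - s)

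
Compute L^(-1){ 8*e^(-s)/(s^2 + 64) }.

Heaviside(t - 1)*(sin(8*t - 8))

The factor e^(-s) signals a time shift by c = 1 (second shifting theorem).
L{sin(8t)} = 8/(s^2 + 64), so L^-1{8/(s^2 + 64)} = sin(8*t).
Hence the inverse is u(t - 1) times that function evaluated at t - 1.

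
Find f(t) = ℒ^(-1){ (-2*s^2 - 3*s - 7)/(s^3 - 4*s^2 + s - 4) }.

Factor the denominator: s^3 - 4*s^2 + s - 4 = (s - 4)*(s^2 + 1).
Partial fraction decomposition gives [-3/(s - 4)] + [s/(s^2 + 1)] + [1/(s^2 + 1)].
Invert each term: -3/(s - 4) ↔ -3e^(4t); 1·s/(s^2 + 1) ↔ cos(t); 1·1/(s^2 + 1) ↔ sin(t).

f(t) = -3*exp(4*t) + sin(t) + cos(t)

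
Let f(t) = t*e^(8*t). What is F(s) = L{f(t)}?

F(s) = (s - 8)^(-2)

L{e^(8t)} = 1/(s - 8).
Then apply L{t·g(t)} = -d/ds[G(s)] with G(s) = 1/(s - 8):
differentiating 1 time and applying the sign gives (s - 8)^(-2).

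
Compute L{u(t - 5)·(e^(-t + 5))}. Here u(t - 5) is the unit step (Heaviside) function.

By the second shifting theorem, L{u(t - c)·g(t - c)} = e^(-cs)·G(s) with c = 5 and G(s) = L{g(t)}.
L{e^(-t)} = 1/(s + 1).

exp(-5*s)/(s + 1)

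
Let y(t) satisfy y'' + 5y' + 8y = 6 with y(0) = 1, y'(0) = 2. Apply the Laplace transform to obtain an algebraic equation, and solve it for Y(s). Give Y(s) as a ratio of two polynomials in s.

Y(s) = (s^2 + 7*s + 6)/(s^3 + 5*s^2 + 8*s)

Laplace-transform each side.
With L{y''} = s^2 Y - s·y(0) - y'(0) and L{y'} = sY - y(0), with y(0) = 1, y'(0) = 2: the LHS transforms to (s^2 + 5*s + 8)Y - (s + 7).
The right side is L{6} = 6/s.
So (s^2 + 5*s + 8)Y = 6/s + (s + 7).
Divide through and combine into a single rational function.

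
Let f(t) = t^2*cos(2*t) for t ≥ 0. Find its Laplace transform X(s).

L{cos(2t)} = s/(s^2 + 4).
Then apply L{t^2·g(t)} = (-1)^2 d^2/ds^2[G(s)] with G(s) = s/(s^2 + 4):
differentiating 2 times and applying the sign gives 2*s*(s^2 - 12)/(s^2 + 4)^3.

X(s) = 2*s*(s^2 - 12)/(s^2 + 4)^3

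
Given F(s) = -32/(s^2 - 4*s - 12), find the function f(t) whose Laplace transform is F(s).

Factor the denominator: s^2 - 4*s - 12 = (s - 6)*(s + 2).
Partial fraction decomposition gives [-4/(s - 6)] + [4/(s + 2)].
Invert each term: -4/(s - 6) ↔ -4e^(6t); 4/(s + 2) ↔ 4e^(-2t).

f(t) = -4*exp(6*t) + 4*exp(-2*t)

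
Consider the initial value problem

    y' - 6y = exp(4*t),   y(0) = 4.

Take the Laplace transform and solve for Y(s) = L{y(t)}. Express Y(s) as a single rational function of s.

Y(s) = (4*s - 15)/(s^2 - 10*s + 24)

Transform both sides with L{·}.
The derivative rules (L{y'} = sY - y(0) = sY - 4) turn the left side into (s - 6)Y - (4).
The right side is L{exp(4*t)} = 1/(s - 4).
So (s - 6)Y = 1/(s - 4) + (4).
Isolate Y and clear denominators.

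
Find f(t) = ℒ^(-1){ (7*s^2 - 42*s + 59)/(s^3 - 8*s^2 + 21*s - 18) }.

f(t) = -4*t*exp(3*t) + 4*exp(3*t) + 3*exp(2*t)

Factor the denominator: s^3 - 8*s^2 + 21*s - 18 = (s - 3)^2*(s - 2).
Partial fraction decomposition gives [4/(s - 3)] + [-4/(s - 3)^2] + [3/(s - 2)].
Invert each term: 4/(s - 3) ↔ 4e^(3t); -4/(s - 3)^2 ↔ -4t·e^(3t); 3/(s - 2) ↔ 3e^(2t).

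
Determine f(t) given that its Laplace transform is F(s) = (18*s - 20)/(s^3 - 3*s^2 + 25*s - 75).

f(t) = exp(3*t) + 3*sin(5*t) - cos(5*t)

Factor the denominator: s^3 - 3*s^2 + 25*s - 75 = (s - 3)*(s^2 + 25).
Partial fraction decomposition gives [1/(s - 3)] + [-s/(s^2 + 25)] + [15/(s^2 + 25)].
Invert each term: 1/(s - 3) ↔ e^(3t); -1·s/(s^2 + 25) ↔ -cos(5t); 3·5/(s^2 + 25) ↔ 3sin(5t).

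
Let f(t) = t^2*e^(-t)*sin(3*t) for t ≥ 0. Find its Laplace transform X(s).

X(s) = 18*(s^2 + 2*s - 2)/(s^2 + 2*s + 10)^3

L{sin(3t)} = 3/(s^2 + 9).
Multiplying by e^(-t) shifts s → s + 1, so L{e^(-t)*sin(3*t)} = 3/((s + 1)^2 + 9).
Then apply L{t^2·g(t)} = (-1)^2 d^2/ds^2[G(s)] with G(s) = 3/((s + 1)^2 + 9):
differentiating 2 times and applying the sign gives 18*(s^2 + 2*s - 2)/(s^2 + 2*s + 10)^3.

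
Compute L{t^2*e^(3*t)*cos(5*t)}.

2*(s - 3)*(s^2 - 6*s - 66)/(s^2 - 6*s + 34)^3

L{cos(5t)} = s/(s^2 + 25).
Multiplying by e^(3t) shifts s → s - 3, so L{e^(3*t)*cos(5*t)} = (s - 3)/((s - 3)^2 + 25).
Then apply L{t^2·g(t)} = (-1)^2 d^2/ds^2[G(s)] with G(s) = (s - 3)/((s - 3)^2 + 25):
differentiating 2 times and applying the sign gives 2*(s - 3)*(s^2 - 6*s - 66)/(s^2 - 6*s + 34)^3.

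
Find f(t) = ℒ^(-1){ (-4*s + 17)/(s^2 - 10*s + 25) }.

Factor the denominator: s^2 - 10*s + 25 = (s - 5)^2.
Partial fraction decomposition gives [-4/(s - 5)] + [-3/(s - 5)^2].
Invert each term: -4/(s - 5) ↔ -4e^(5t); -3/(s - 5)^2 ↔ -3t·e^(5t).

f(t) = -3*t*exp(5*t) - 4*exp(5*t)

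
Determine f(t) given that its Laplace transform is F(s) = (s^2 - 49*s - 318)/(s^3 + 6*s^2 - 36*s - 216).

Factor the denominator: s^3 + 6*s^2 - 36*s - 216 = (s - 6)*(s + 6)^2.
Partial fraction decomposition gives [5/(s + 6)] + [-1/(s + 6)^2] + [-4/(s - 6)].
Invert each term: 5/(s + 6) ↔ 5e^(-6t); -1/(s + 6)^2 ↔ -t·e^(-6t); -4/(s - 6) ↔ -4e^(6t).

f(t) = -t*exp(-6*t) - 4*exp(6*t) + 5*exp(-6*t)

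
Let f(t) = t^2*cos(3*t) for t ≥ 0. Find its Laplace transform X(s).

X(s) = 2*s*(s^2 - 27)/(s^2 + 9)^3

L{cos(3t)} = s/(s^2 + 9).
Then apply L{t^2·g(t)} = (-1)^2 d^2/ds^2[G(s)] with G(s) = s/(s^2 + 9):
differentiating 2 times and applying the sign gives 2*s*(s^2 - 27)/(s^2 + 9)^3.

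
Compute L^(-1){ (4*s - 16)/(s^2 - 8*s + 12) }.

Rewrite the denominator: s^2 - 8*s + 12 = (s - 4)^2 - 4.
The form in (s - 4) signals a first-shifting-theorem factor e^(4t).
Since L{cosh(2t)} = s/(s^2 - 4), the inverse is exp(4*t)*cosh(2*t), scaled by 4.

4*exp(4*t)*cosh(2*t)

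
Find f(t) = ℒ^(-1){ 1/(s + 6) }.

f(t) = exp(-6*t)

Since L{e^(-6t)} = 1/(s + 6), the inverse is exp(-6*t).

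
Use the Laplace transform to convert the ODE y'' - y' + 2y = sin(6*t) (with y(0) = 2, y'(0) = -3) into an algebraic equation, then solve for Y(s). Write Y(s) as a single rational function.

Laplace-transform each side.
The derivative rules (L{y''} = s^2 Y - s·y(0) - y'(0) and L{y'} = sY - y(0), with y(0) = 2, y'(0) = -3) turn the left side into (s^2 - s + 2)Y - (2*s - 5).
The right side is L{sin(6*t)} = 6/(s^2 + 36).
So (s^2 - s + 2)Y = 6/(s^2 + 36) + (2*s - 5).
Divide through and combine into a single rational function.

Y(s) = (2*s^3 - 5*s^2 + 72*s - 174)/(s^4 - s^3 + 38*s^2 - 36*s + 72)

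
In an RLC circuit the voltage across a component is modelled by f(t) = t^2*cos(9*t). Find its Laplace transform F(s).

F(s) = 2*s*(s^2 - 243)/(s^2 + 81)^3

L{cos(9t)} = s/(s^2 + 81).
Then apply L{t^2·g(t)} = (-1)^2 d^2/ds^2[G(s)] with G(s) = s/(s^2 + 81):
differentiating 2 times and applying the sign gives 2*s*(s^2 - 243)/(s^2 + 81)^3.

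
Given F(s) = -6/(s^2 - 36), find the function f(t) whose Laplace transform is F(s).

f(t) = -sinh(6*t)

Since L{sinh(6t)} = 6/(s^2 - 36), the inverse is sinh(6*t), scaled by -1.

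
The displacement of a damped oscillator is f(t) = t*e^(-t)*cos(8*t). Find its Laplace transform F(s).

L{cos(8t)} = s/(s^2 + 64).
Multiplying by e^(-t) shifts s → s + 1, so L{e^(-t)*cos(8*t)} = (s + 1)/((s + 1)^2 + 64).
Then apply L{t·g(t)} = -d/ds[G(s)] with G(s) = (s + 1)/((s + 1)^2 + 64):
differentiating 1 time and applying the sign gives (s - 7)*(s + 9)/(s^2 + 2*s + 65)^2.

F(s) = (s - 7)*(s + 9)/(s^2 + 2*s + 65)^2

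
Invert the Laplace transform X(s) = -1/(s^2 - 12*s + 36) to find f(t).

f(t) = -t*exp(6*t)

Rewrite the denominator: s^2 - 12*s + 36 = (s - 6)^2.
The form in (s - 6) signals a first-shifting-theorem factor e^(6t).
Since L{t} = 1!/s^2 = 1/s^2, the inverse is t*exp(6*t), scaled by -1.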